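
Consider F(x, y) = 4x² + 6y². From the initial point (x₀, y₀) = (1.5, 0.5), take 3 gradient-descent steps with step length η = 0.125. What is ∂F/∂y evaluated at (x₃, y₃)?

-0.75

∇F = (8x, 12y)
Step 1: at (1.5, 0.5), ∇F = (12, 6) → (1.5, 0.5) − 0.125·(12, 6) = (0, -0.25)
Step 2: at (0, -0.25), ∇F = (0, -3) → (0, -0.25) − 0.125·(0, -3) = (0, 0.125)
Step 3: at (0, 0.125), ∇F = (0, 1.5) → (0, 0.125) − 0.125·(0, 1.5) = (0, -0.0625)
∂F/∂y at (0, -0.0625) = -0.75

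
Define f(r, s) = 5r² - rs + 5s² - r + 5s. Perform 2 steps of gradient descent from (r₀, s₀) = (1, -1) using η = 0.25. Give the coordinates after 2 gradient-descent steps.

(2.625, -2.375)

∇f = (10r - s - 1, -r + 10s + 5)
Step 1: at (1, -1), ∇f = (10, -6) → (1, -1) − 0.25·(10, -6) = (-1.5, 0.5)
Step 2: at (-1.5, 0.5), ∇f = (-16.5, 11.5) → (-1.5, 0.5) − 0.25·(-16.5, 11.5) = (2.625, -2.375)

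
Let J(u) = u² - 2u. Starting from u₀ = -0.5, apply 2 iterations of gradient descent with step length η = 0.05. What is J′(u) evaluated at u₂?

J′(u) = 2u - 2
Step 1: J′(-0.5) = -3; u₁ = -0.5 − 0.05·(-3) = -0.35
Step 2: J′(-0.35) = -2.7; u₂ = -0.35 − 0.05·(-2.7) = -0.215
J′(u) at (-0.215) = -2.43

-2.43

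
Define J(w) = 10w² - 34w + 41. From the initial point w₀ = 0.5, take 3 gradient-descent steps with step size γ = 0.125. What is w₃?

5.75

J′(w) = 20w - 34
Step 1: J′(0.5) = -24; w₁ = 0.5 − 0.125·(-24) = 3.5
Step 2: J′(3.5) = 36; w₂ = 3.5 − 0.125·36 = -1
Step 3: J′(-1) = -54; w₃ = -1 − 0.125·(-54) = 5.75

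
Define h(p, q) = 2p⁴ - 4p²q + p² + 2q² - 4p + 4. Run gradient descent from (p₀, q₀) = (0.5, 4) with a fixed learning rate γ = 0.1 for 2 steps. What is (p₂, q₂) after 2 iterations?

∇h = (8p³ - 8pq + 2p - 4, -4p² + 4q)
(p₁, q₁) = (0.5, 4) − 0.1·(-18, 15) = (2.3, 2.5)
(p₂, q₂) = (2.3, 2.5) − 0.1·(51.936, -11.16) = (-2.8936, 3.616)

(-2.8936, 3.616)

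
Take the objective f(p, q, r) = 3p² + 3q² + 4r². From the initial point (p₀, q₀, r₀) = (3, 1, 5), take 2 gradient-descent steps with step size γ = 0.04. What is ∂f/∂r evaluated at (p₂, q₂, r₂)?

∇f = (6p, 6q, 8r)
(p₁, q₁, r₁) = (3, 1, 5) − 0.04·(18, 6, 40) = (2.28, 0.76, 3.4)
(p₂, q₂, r₂) = (2.28, 0.76, 3.4) − 0.04·(13.68, 4.56, 27.2) = (1.7328, 0.5776, 2.312)
∂f/∂r at (1.7328, 0.5776, 2.312) = 18.496

18.496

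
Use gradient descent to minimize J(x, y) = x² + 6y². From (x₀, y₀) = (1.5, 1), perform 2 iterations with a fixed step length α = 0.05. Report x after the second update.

∇J = (2x, 12y)
(x₁, y₁) = (1.5, 1) − 0.05·(3, 12) = (1.35, 0.4)
(x₂, y₂) = (1.35, 0.4) − 0.05·(2.7, 4.8) = (1.215, 0.16)
x = 1.215

1.215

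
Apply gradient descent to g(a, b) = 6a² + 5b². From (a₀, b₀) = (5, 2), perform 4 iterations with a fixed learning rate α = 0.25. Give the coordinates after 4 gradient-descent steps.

(80, 10.125)

∇g = (12a, 10b)
(a₁, b₁) = (5, 2) − 0.25·(60, 20) = (-10, -3)
(a₂, b₂) = (-10, -3) − 0.25·(-120, -30) = (20, 4.5)
(a₃, b₃) = (20, 4.5) − 0.25·(240, 45) = (-40, -6.75)
(a₄, b₄) = (-40, -6.75) − 0.25·(-480, -67.5) = (80, 10.125)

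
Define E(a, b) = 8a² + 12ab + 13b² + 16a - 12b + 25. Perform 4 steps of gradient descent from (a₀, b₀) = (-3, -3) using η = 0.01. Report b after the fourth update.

∇E = (16a + 12b + 16, 12a + 26b - 12)
(a₁, b₁) = (-3, -3) − 0.01·(-68, -126) = (-2.32, -1.74)
(a₂, b₂) = (-2.32, -1.74) − 0.01·(-42, -85.08) = (-1.9, -0.8892)
(a₃, b₃) = (-1.9, -0.8892) − 0.01·(-25.0704, -57.9192) = (-1.649296, -0.310008)
(a₄, b₄) = (-1.649296, -0.310008) − 0.01·(-14.108832, -39.85176) = (-1.50820768, 0.0885096)
b = 0.0885096

0.0885096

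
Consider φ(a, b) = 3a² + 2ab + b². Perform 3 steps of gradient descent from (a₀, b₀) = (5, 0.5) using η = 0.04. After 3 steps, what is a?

2.187776

∇φ = (6a + 2b, 2a + 2b)
Step 1: at (5, 0.5), ∇φ = (31, 11) → (5, 0.5) − 0.04·(31, 11) = (3.76, 0.06)
Step 2: at (3.76, 0.06), ∇φ = (22.68, 7.64) → (3.76, 0.06) − 0.04·(22.68, 7.64) = (2.8528, -0.2456)
Step 3: at (2.8528, -0.2456), ∇φ = (16.6256, 5.2144) → (2.8528, -0.2456) − 0.04·(16.6256, 5.2144) = (2.187776, -0.454176)
a = 2.187776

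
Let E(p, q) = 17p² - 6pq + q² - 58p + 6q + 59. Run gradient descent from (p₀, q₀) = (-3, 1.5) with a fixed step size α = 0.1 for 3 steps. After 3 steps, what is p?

77.74

∇E = (34p - 6q - 58, -6p + 2q + 6)
Step 1: at (-3, 1.5), ∇E = (-169, 27) → (-3, 1.5) − 0.1·(-169, 27) = (13.9, -1.2)
Step 2: at (13.9, -1.2), ∇E = (421.8, -79.8) → (13.9, -1.2) − 0.1·(421.8, -79.8) = (-28.28, 6.78)
Step 3: at (-28.28, 6.78), ∇E = (-1060.2, 189.24) → (-28.28, 6.78) − 0.1·(-1060.2, 189.24) = (77.74, -12.144)
p = 77.74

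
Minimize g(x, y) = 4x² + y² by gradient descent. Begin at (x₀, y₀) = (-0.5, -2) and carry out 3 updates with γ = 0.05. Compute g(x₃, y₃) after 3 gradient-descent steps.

∇g = (8x, 2y)
(x₁, y₁) = (-0.5, -2) − 0.05·(-4, -4) = (-0.3, -1.8)
(x₂, y₂) = (-0.3, -1.8) − 0.05·(-2.4, -3.6) = (-0.18, -1.62)
(x₃, y₃) = (-0.18, -1.62) − 0.05·(-1.44, -3.24) = (-0.108, -1.458)
g(-0.108, -1.458) = 2.17242

2.17242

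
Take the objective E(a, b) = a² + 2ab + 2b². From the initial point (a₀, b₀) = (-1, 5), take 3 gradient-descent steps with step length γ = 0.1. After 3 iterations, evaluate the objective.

3.295552

∇E = (2a + 2b, 2a + 4b)
Step 1: at (-1, 5), ∇E = (8, 18) → (-1, 5) − 0.1·(8, 18) = (-1.8, 3.2)
Step 2: at (-1.8, 3.2), ∇E = (2.8, 9.2) → (-1.8, 3.2) − 0.1·(2.8, 9.2) = (-2.08, 2.28)
Step 3: at (-2.08, 2.28), ∇E = (0.4, 4.96) → (-2.08, 2.28) − 0.1·(0.4, 4.96) = (-2.12, 1.784)
E(-2.12, 1.784) = 3.295552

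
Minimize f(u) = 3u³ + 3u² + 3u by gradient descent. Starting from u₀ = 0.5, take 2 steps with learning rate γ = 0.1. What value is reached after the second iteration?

f′(u) = 9u² + 6u + 3
u₁ = 0.5 − 0.1·8.25 = -0.325
u₂ = -0.325 − 0.1·2.000625 = -0.5250625

-0.5250625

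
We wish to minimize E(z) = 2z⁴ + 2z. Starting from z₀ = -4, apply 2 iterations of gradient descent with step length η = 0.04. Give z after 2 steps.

E′(z) = 8z³ + 2
Step 1: E′(-4) = -510; z₁ = -4 − 0.04·(-510) = 16.4
Step 2: E′(16.4) = 35289.552; z₂ = 16.4 − 0.04·35289.552 = -1395.18208

-1395.18208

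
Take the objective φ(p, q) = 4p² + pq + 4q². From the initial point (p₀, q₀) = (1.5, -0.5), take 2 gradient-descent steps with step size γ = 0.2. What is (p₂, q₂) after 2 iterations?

(0.48, 0.16)

∇φ = (8p + q, p + 8q)
Step 1: at (1.5, -0.5), ∇φ = (11.5, -2.5) → (1.5, -0.5) − 0.2·(11.5, -2.5) = (-0.8, 0)
Step 2: at (-0.8, 0), ∇φ = (-6.4, -0.8) → (-0.8, 0) − 0.2·(-6.4, -0.8) = (0.48, 0.16)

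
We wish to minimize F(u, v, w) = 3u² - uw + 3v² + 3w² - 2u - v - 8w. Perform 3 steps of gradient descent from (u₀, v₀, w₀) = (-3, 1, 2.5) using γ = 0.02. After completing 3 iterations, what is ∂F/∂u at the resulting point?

-14.89216

∇F = (6u - w - 2, 6v - 1, -u + 6w - 8)
(u₁, v₁, w₁) = (-3, 1, 2.5) − 0.02·(-22.5, 5, 10) = (-2.55, 0.9, 2.3)
(u₂, v₂, w₂) = (-2.55, 0.9, 2.3) − 0.02·(-19.6, 4.4, 8.35) = (-2.158, 0.812, 2.133)
(u₃, v₃, w₃) = (-2.158, 0.812, 2.133) − 0.02·(-17.081, 3.872, 6.956) = (-1.81638, 0.73456, 1.99388)
∂F/∂u at (-1.81638, 0.73456, 1.99388) = -14.89216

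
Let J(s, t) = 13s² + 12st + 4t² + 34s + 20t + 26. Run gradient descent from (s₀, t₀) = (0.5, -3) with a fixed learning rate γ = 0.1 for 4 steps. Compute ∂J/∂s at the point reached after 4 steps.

225.4592

∇J = (26s + 12t + 34, 12s + 8t + 20)
Step 1: at (0.5, -3), ∇J = (11, 2) → (0.5, -3) − 0.1·(11, 2) = (-0.6, -3.2)
Step 2: at (-0.6, -3.2), ∇J = (-20, -12.8) → (-0.6, -3.2) − 0.1·(-20, -12.8) = (1.4, -1.92)
Step 3: at (1.4, -1.92), ∇J = (47.36, 21.44) → (1.4, -1.92) − 0.1·(47.36, 21.44) = (-3.336, -4.064)
Step 4: at (-3.336, -4.064), ∇J = (-101.504, -52.544) → (-3.336, -4.064) − 0.1·(-101.504, -52.544) = (6.8144, 1.1904)
∂J/∂s at (6.8144, 1.1904) = 225.4592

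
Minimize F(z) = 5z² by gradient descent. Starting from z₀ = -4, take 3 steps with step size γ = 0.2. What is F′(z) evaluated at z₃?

F′(z) = 10z
Step 1: F′(-4) = -40; z₁ = -4 − 0.2·(-40) = 4
Step 2: F′(4) = 40; z₂ = 4 − 0.2·40 = -4
Step 3: F′(-4) = -40; z₃ = -4 − 0.2·(-40) = 4
F′(z) at (4) = 40

40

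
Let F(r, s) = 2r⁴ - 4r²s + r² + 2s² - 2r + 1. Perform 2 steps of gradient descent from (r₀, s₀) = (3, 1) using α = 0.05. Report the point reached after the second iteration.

∇F = (8r³ - 8rs + 2r - 2, -4r² + 4s)
Step 1: at (3, 1), ∇F = (196, -32) → (3, 1) − 0.05·(196, -32) = (-6.8, 2.6)
Step 2: at (-6.8, 2.6), ∇F = (-2389.616, -174.56) → (-6.8, 2.6) − 0.05·(-2389.616, -174.56) = (112.6808, 11.328)

(112.6808, 11.328)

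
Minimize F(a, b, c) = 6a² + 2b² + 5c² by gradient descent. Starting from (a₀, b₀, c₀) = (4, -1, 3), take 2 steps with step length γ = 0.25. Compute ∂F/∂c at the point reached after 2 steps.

∇F = (12a, 4b, 10c)
(a₁, b₁, c₁) = (4, -1, 3) − 0.25·(48, -4, 30) = (-8, 0, -4.5)
(a₂, b₂, c₂) = (-8, 0, -4.5) − 0.25·(-96, 0, -45) = (16, 0, 6.75)
∂F/∂c at (16, 0, 6.75) = 67.5

67.5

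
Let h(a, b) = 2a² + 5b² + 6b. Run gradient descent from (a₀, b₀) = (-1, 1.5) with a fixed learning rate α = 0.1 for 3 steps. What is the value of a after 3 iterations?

-0.216

∇h = (4a, 10b + 6)
Step 1: at (-1, 1.5), ∇h = (-4, 21) → (-1, 1.5) − 0.1·(-4, 21) = (-0.6, -0.6)
Step 2: at (-0.6, -0.6), ∇h = (-2.4, 0) → (-0.6, -0.6) − 0.1·(-2.4, 0) = (-0.36, -0.6)
Step 3: at (-0.36, -0.6), ∇h = (-1.44, 0) → (-0.36, -0.6) − 0.1·(-1.44, 0) = (-0.216, -0.6)
a = -0.216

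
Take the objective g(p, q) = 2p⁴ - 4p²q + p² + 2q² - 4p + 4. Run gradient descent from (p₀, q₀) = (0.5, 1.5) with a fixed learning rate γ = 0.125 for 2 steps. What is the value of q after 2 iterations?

1.5625

∇g = (8p³ - 8pq + 2p - 4, -4p² + 4q)
Step 1: at (0.5, 1.5), ∇g = (-8, 5) → (0.5, 1.5) − 0.125·(-8, 5) = (1.5, 0.875)
Step 2: at (1.5, 0.875), ∇g = (15.5, -5.5) → (1.5, 0.875) − 0.125·(15.5, -5.5) = (-0.4375, 1.5625)
q = 1.5625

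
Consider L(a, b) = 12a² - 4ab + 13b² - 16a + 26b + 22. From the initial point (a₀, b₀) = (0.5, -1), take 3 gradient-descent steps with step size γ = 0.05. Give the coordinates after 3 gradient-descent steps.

(0.51, -0.917)

∇L = (24a - 4b - 16, -4a + 26b + 26)
Step 1: at (0.5, -1), ∇L = (0, -2) → (0.5, -1) − 0.05·(0, -2) = (0.5, -0.9)
Step 2: at (0.5, -0.9), ∇L = (-0.4, 0.6) → (0.5, -0.9) − 0.05·(-0.4, 0.6) = (0.52, -0.93)
Step 3: at (0.52, -0.93), ∇L = (0.2, -0.26) → (0.52, -0.93) − 0.05·(0.2, -0.26) = (0.51, -0.917)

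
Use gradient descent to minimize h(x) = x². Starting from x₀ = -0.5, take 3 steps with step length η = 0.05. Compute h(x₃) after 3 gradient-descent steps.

h′(x) = 2x
x₁ = -0.5 − 0.05·(-1) = -0.45
x₂ = -0.45 − 0.05·(-0.9) = -0.405
x₃ = -0.405 − 0.05·(-0.81) = -0.3645
h(-0.3645) = 0.13286025

0.13286025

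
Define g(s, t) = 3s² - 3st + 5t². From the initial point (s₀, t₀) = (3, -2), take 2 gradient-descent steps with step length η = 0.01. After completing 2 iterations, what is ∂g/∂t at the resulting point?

∇g = (6s - 3t, -3s + 10t)
(s₁, t₁) = (3, -2) − 0.01·(24, -29) = (2.76, -1.71)
(s₂, t₂) = (2.76, -1.71) − 0.01·(21.69, -25.38) = (2.5431, -1.4562)
∂g/∂t at (2.5431, -1.4562) = -22.1913

-22.1913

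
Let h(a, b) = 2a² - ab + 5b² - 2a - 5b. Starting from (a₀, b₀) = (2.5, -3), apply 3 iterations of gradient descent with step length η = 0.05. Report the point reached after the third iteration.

(1.37225, 0.2226875)

∇h = (4a - b - 2, -a + 10b - 5)
Step 1: at (2.5, -3), ∇h = (11, -37.5) → (2.5, -3) − 0.05·(11, -37.5) = (1.95, -1.125)
Step 2: at (1.95, -1.125), ∇h = (6.925, -18.2) → (1.95, -1.125) − 0.05·(6.925, -18.2) = (1.60375, -0.215)
Step 3: at (1.60375, -0.215), ∇h = (4.63, -8.75375) → (1.60375, -0.215) − 0.05·(4.63, -8.75375) = (1.37225, 0.2226875)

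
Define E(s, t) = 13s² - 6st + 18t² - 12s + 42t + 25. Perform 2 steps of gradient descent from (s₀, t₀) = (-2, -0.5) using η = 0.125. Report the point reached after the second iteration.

∇E = (26s - 6t - 12, -6s + 36t + 42)
(s₁, t₁) = (-2, -0.5) − 0.125·(-61, 36) = (5.625, -5)
(s₂, t₂) = (5.625, -5) − 0.125·(164.25, -171.75) = (-14.90625, 16.46875)

(-14.90625, 16.46875)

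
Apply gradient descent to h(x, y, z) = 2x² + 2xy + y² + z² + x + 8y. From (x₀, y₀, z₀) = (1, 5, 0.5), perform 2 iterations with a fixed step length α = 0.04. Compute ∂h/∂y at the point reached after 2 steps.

∇h = (4x + 2y + 1, 2x + 2y + 8, 2z)
Step 1: at (1, 5, 0.5), ∇h = (15, 20, 1) → (1, 5, 0.5) − 0.04·(15, 20, 1) = (0.4, 4.2, 0.46)
Step 2: at (0.4, 4.2, 0.46), ∇h = (11, 17.2, 0.92) → (0.4, 4.2, 0.46) − 0.04·(11, 17.2, 0.92) = (-0.04, 3.512, 0.4232)
∂h/∂y at (-0.04, 3.512, 0.4232) = 14.944

14.944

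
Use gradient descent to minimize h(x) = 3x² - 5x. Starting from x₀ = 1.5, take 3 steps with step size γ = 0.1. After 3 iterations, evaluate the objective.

h′(x) = 6x - 5
x₁ = 1.5 − 0.1·4 = 1.1
x₂ = 1.1 − 0.1·1.6 = 0.94
x₃ = 0.94 − 0.1·0.64 = 0.876
h(0.876) = -2.077872

-2.077872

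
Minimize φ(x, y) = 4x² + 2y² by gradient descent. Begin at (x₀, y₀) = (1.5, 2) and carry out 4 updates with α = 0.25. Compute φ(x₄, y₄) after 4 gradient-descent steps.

∇φ = (8x, 4y)
Step 1: at (1.5, 2), ∇φ = (12, 8) → (1.5, 2) − 0.25·(12, 8) = (-1.5, 0)
Step 2: at (-1.5, 0), ∇φ = (-12, 0) → (-1.5, 0) − 0.25·(-12, 0) = (1.5, 0)
Step 3: at (1.5, 0), ∇φ = (12, 0) → (1.5, 0) − 0.25·(12, 0) = (-1.5, 0)
Step 4: at (-1.5, 0), ∇φ = (-12, 0) → (-1.5, 0) − 0.25·(-12, 0) = (1.5, 0)
φ(1.5, 0) = 9

9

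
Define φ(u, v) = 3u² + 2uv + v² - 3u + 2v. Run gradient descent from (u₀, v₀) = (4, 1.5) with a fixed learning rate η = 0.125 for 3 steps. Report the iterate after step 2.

∇φ = (6u + 2v - 3, 2u + 2v + 2)
Step 1: at (4, 1.5), ∇φ = (24, 13) → (4, 1.5) − 0.125·(24, 13) = (1, -0.125)
Step 2: at (1, -0.125), ∇φ = (2.75, 3.75) → (1, -0.125) − 0.125·(2.75, 3.75) = (0.65625, -0.59375)

(0.65625, -0.59375)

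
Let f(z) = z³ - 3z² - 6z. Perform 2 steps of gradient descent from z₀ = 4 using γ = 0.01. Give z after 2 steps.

3.671428

f′(z) = 3z² - 6z - 6
z₁ = 4 − 0.01·18 = 3.82
z₂ = 3.82 − 0.01·14.8572 = 3.671428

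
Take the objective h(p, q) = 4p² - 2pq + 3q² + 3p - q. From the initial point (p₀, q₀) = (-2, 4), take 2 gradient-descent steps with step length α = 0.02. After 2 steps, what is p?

∇h = (8p - 2q + 3, -2p + 6q - 1)
(p₁, q₁) = (-2, 4) − 0.02·(-21, 27) = (-1.58, 3.46)
(p₂, q₂) = (-1.58, 3.46) − 0.02·(-16.56, 22.92) = (-1.2488, 3.0016)
p = -1.2488

-1.2488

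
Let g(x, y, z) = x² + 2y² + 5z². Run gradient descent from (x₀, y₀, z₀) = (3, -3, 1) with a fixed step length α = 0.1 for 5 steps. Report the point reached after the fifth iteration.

∇g = (2x, 4y, 10z)
Step 1: at (3, -3, 1), ∇g = (6, -12, 10) → (3, -3, 1) − 0.1·(6, -12, 10) = (2.4, -1.8, 0)
Step 2: at (2.4, -1.8, 0), ∇g = (4.8, -7.2, 0) → (2.4, -1.8, 0) − 0.1·(4.8, -7.2, 0) = (1.92, -1.08, 0)
Step 3: at (1.92, -1.08, 0), ∇g = (3.84, -4.32, 0) → (1.92, -1.08, 0) − 0.1·(3.84, -4.32, 0) = (1.536, -0.648, 0)
Step 4: at (1.536, -0.648, 0), ∇g = (3.072, -2.592, 0) → (1.536, -0.648, 0) − 0.1·(3.072, -2.592, 0) = (1.2288, -0.3888, 0)
Step 5: at (1.2288, -0.3888, 0), ∇g = (2.4576, -1.5552, 0) → (1.2288, -0.3888, 0) − 0.1·(2.4576, -1.5552, 0) = (0.98304, -0.23328, 0)

(0.98304, -0.23328, 0)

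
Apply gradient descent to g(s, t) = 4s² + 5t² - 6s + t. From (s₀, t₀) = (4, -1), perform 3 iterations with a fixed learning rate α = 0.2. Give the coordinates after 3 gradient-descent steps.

∇g = (8s - 6, 10t + 1)
(s₁, t₁) = (4, -1) − 0.2·(26, -9) = (-1.2, 0.8)
(s₂, t₂) = (-1.2, 0.8) − 0.2·(-15.6, 9) = (1.92, -1)
(s₃, t₃) = (1.92, -1) − 0.2·(9.36, -9) = (0.048, 0.8)

(0.048, 0.8)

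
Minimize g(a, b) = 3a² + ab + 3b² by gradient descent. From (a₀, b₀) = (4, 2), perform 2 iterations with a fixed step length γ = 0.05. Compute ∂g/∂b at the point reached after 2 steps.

6.06

∇g = (6a + b, a + 6b)
Step 1: at (4, 2), ∇g = (26, 16) → (4, 2) − 0.05·(26, 16) = (2.7, 1.2)
Step 2: at (2.7, 1.2), ∇g = (17.4, 9.9) → (2.7, 1.2) − 0.05·(17.4, 9.9) = (1.83, 0.705)
∂g/∂b at (1.83, 0.705) = 6.06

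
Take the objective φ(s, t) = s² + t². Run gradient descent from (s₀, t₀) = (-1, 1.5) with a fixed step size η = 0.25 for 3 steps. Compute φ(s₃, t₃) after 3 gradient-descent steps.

∇φ = (2s, 2t)
Step 1: at (-1, 1.5), ∇φ = (-2, 3) → (-1, 1.5) − 0.25·(-2, 3) = (-0.5, 0.75)
Step 2: at (-0.5, 0.75), ∇φ = (-1, 1.5) → (-0.5, 0.75) − 0.25·(-1, 1.5) = (-0.25, 0.375)
Step 3: at (-0.25, 0.375), ∇φ = (-0.5, 0.75) → (-0.25, 0.375) − 0.25·(-0.5, 0.75) = (-0.125, 0.1875)
φ(-0.125, 0.1875) = 0.05078125

0.05078125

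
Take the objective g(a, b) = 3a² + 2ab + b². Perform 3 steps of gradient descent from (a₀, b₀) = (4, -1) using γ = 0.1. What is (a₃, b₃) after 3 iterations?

(0.744, -1.52)

∇g = (6a + 2b, 2a + 2b)
Step 1: at (4, -1), ∇g = (22, 6) → (4, -1) − 0.1·(22, 6) = (1.8, -1.6)
Step 2: at (1.8, -1.6), ∇g = (7.6, 0.4) → (1.8, -1.6) − 0.1·(7.6, 0.4) = (1.04, -1.64)
Step 3: at (1.04, -1.64), ∇g = (2.96, -1.2) → (1.04, -1.64) − 0.1·(2.96, -1.2) = (0.744, -1.52)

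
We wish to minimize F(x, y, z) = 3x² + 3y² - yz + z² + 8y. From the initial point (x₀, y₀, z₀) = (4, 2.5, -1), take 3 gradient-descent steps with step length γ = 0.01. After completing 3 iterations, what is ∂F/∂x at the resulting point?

∇F = (6x, 6y - z + 8, -y + 2z)
Step 1: at (4, 2.5, -1), ∇F = (24, 24, -4.5) → (4, 2.5, -1) − 0.01·(24, 24, -4.5) = (3.76, 2.26, -0.955)
Step 2: at (3.76, 2.26, -0.955), ∇F = (22.56, 22.515, -4.17) → (3.76, 2.26, -0.955) − 0.01·(22.56, 22.515, -4.17) = (3.5344, 2.03485, -0.9133)
Step 3: at (3.5344, 2.03485, -0.9133), ∇F = (21.2064, 21.1224, -3.86145) → (3.5344, 2.03485, -0.9133) − 0.01·(21.2064, 21.1224, -3.86145) = (3.322336, 1.823626, -0.8746855)
∂F/∂x at (3.322336, 1.823626, -0.8746855) = 19.934016

19.934016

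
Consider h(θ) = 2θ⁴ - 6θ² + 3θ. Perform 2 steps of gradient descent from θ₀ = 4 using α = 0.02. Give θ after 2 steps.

17.68212864

h′(θ) = 8θ³ - 12θ + 3
θ₁ = 4 − 0.02·467 = -5.34
θ₂ = -5.34 − 0.02·(-1151.106432) = 17.68212864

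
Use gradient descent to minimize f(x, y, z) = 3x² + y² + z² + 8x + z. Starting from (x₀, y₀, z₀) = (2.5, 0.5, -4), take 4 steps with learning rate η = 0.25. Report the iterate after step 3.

∇f = (6x + 8, 2y, 2z + 1)
(x₁, y₁, z₁) = (2.5, 0.5, -4) − 0.25·(23, 1, -7) = (-3.25, 0.25, -2.25)
(x₂, y₂, z₂) = (-3.25, 0.25, -2.25) − 0.25·(-11.5, 0.5, -3.5) = (-0.375, 0.125, -1.375)
(x₃, y₃, z₃) = (-0.375, 0.125, -1.375) − 0.25·(5.75, 0.25, -1.75) = (-1.8125, 0.0625, -0.9375)

(-1.8125, 0.0625, -0.9375)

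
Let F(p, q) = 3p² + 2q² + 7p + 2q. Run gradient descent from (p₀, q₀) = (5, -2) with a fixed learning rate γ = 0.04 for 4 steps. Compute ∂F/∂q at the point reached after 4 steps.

-2.98722816

∇F = (6p + 7, 4q + 2)
Step 1: at (5, -2), ∇F = (37, -6) → (5, -2) − 0.04·(37, -6) = (3.52, -1.76)
Step 2: at (3.52, -1.76), ∇F = (28.12, -5.04) → (3.52, -1.76) − 0.04·(28.12, -5.04) = (2.3952, -1.5584)
Step 3: at (2.3952, -1.5584), ∇F = (21.3712, -4.2336) → (2.3952, -1.5584) − 0.04·(21.3712, -4.2336) = (1.540352, -1.389056)
Step 4: at (1.540352, -1.389056), ∇F = (16.242112, -3.556224) → (1.540352, -1.389056) − 0.04·(16.242112, -3.556224) = (0.89066752, -1.24680704)
∂F/∂q at (0.89066752, -1.24680704) = -2.98722816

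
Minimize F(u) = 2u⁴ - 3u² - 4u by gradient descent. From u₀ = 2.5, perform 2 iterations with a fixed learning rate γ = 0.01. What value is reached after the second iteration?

1.32752128

F′(u) = 8u³ - 6u - 4
Step 1: F′(2.5) = 106; u₁ = 2.5 − 0.01·106 = 1.44
Step 2: F′(1.44) = 11.247872; u₂ = 1.44 − 0.01·11.247872 = 1.32752128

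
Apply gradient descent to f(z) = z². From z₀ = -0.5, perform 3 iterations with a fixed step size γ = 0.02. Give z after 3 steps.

-0.442368

f′(z) = 2z
z₁ = -0.5 − 0.02·(-1) = -0.48
z₂ = -0.48 − 0.02·(-0.96) = -0.4608
z₃ = -0.4608 − 0.02·(-0.9216) = -0.442368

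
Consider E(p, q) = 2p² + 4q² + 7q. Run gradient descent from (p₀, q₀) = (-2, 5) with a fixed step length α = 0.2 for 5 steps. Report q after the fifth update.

∇E = (4p, 8q + 7)
Step 1: at (-2, 5), ∇E = (-8, 47) → (-2, 5) − 0.2·(-8, 47) = (-0.4, -4.4)
Step 2: at (-0.4, -4.4), ∇E = (-1.6, -28.2) → (-0.4, -4.4) − 0.2·(-1.6, -28.2) = (-0.08, 1.24)
Step 3: at (-0.08, 1.24), ∇E = (-0.32, 16.92) → (-0.08, 1.24) − 0.2·(-0.32, 16.92) = (-0.016, -2.144)
Step 4: at (-0.016, -2.144), ∇E = (-0.064, -10.152) → (-0.016, -2.144) − 0.2·(-0.064, -10.152) = (-0.0032, -0.1136)
Step 5: at (-0.0032, -0.1136), ∇E = (-0.0128, 6.0912) → (-0.0032, -0.1136) − 0.2·(-0.0128, 6.0912) = (-0.00064, -1.33184)
q = -1.33184

-1.33184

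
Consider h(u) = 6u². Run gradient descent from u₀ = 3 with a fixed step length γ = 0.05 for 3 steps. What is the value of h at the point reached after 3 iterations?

h′(u) = 12u
u₁ = 3 − 0.05·36 = 1.2
u₂ = 1.2 − 0.05·14.4 = 0.48
u₃ = 0.48 − 0.05·5.76 = 0.192
h(0.192) = 0.221184

0.221184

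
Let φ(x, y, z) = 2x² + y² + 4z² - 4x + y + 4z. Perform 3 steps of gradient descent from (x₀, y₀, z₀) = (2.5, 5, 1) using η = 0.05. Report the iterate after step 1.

∇φ = (4x - 4, 2y + 1, 8z + 4)
(x₁, y₁, z₁) = (2.5, 5, 1) − 0.05·(6, 11, 12) = (2.2, 4.45, 0.4)

(2.2, 4.45, 0.4)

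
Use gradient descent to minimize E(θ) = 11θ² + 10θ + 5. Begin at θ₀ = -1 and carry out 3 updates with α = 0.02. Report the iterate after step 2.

-0.6256

E′(θ) = 22θ + 10
Step 1: E′(-1) = -12; θ₁ = -1 − 0.02·(-12) = -0.76
Step 2: E′(-0.76) = -6.72; θ₂ = -0.76 − 0.02·(-6.72) = -0.6256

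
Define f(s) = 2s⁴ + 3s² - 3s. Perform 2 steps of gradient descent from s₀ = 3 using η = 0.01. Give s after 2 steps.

f′(s) = 8s³ + 6s - 3
s₁ = 3 − 0.01·231 = 0.69
s₂ = 0.69 − 0.01·3.768072 = 0.65231928

0.65231928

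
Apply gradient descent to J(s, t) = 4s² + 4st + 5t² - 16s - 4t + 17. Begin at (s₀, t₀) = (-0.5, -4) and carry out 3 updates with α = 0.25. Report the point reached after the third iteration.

(34.75, 41.125)

∇J = (8s + 4t - 16, 4s + 10t - 4)
(s₁, t₁) = (-0.5, -4) − 0.25·(-36, -46) = (8.5, 7.5)
(s₂, t₂) = (8.5, 7.5) − 0.25·(82, 105) = (-12, -18.75)
(s₃, t₃) = (-12, -18.75) − 0.25·(-187, -239.5) = (34.75, 41.125)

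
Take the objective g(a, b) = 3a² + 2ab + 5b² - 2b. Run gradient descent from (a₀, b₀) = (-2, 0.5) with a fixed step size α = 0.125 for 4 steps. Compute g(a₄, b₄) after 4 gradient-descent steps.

∇g = (6a + 2b, 2a + 10b - 2)
Step 1: at (-2, 0.5), ∇g = (-11, -1) → (-2, 0.5) − 0.125·(-11, -1) = (-0.625, 0.625)
Step 2: at (-0.625, 0.625), ∇g = (-2.5, 3) → (-0.625, 0.625) − 0.125·(-2.5, 3) = (-0.3125, 0.25)
Step 3: at (-0.3125, 0.25), ∇g = (-1.375, -0.125) → (-0.3125, 0.25) − 0.125·(-1.375, -0.125) = (-0.140625, 0.265625)
Step 4: at (-0.140625, 0.265625), ∇g = (-0.3125, 0.375) → (-0.140625, 0.265625) − 0.125·(-0.3125, 0.375) = (-0.1015625, 0.21875)
g(-0.1015625, 0.21875) = -0.21173095703125

-0.21173095703125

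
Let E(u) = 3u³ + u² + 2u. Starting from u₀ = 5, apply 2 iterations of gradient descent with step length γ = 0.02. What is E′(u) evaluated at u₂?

E′(u) = 9u² + 2u + 2
Step 1: E′(5) = 237; u₁ = 5 − 0.02·237 = 0.26
Step 2: E′(0.26) = 3.1284; u₂ = 0.26 − 0.02·3.1284 = 0.197432
E′(u) at (0.197432) = 2.745678551616

2.745678551616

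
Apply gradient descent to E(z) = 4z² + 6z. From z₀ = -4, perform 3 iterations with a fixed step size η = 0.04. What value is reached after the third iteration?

-1.771904

E′(z) = 8z + 6
z₁ = -4 − 0.04·(-26) = -2.96
z₂ = -2.96 − 0.04·(-17.68) = -2.2528
z₃ = -2.2528 − 0.04·(-12.0224) = -1.771904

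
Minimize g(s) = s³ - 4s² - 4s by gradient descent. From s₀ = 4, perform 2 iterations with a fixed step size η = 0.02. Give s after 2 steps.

3.593344

g′(s) = 3s² - 8s - 4
Step 1: g′(4) = 12; s₁ = 4 − 0.02·12 = 3.76
Step 2: g′(3.76) = 8.3328; s₂ = 3.76 − 0.02·8.3328 = 3.593344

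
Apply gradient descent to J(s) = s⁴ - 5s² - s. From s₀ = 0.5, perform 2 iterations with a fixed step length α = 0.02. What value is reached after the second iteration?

0.73384152

J′(s) = 4s³ - 10s - 1
Step 1: J′(0.5) = -5.5; s₁ = 0.5 − 0.02·(-5.5) = 0.61
Step 2: J′(0.61) = -6.192076; s₂ = 0.61 − 0.02·(-6.192076) = 0.73384152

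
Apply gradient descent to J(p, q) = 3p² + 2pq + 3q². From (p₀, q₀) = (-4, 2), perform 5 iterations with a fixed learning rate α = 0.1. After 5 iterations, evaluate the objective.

∇J = (6p + 2q, 2p + 6q)
Step 1: at (-4, 2), ∇J = (-20, 4) → (-4, 2) − 0.1·(-20, 4) = (-2, 1.6)
Step 2: at (-2, 1.6), ∇J = (-8.8, 5.6) → (-2, 1.6) − 0.1·(-8.8, 5.6) = (-1.12, 1.04)
Step 3: at (-1.12, 1.04), ∇J = (-4.64, 4) → (-1.12, 1.04) − 0.1·(-4.64, 4) = (-0.656, 0.64)
Step 4: at (-0.656, 0.64), ∇J = (-2.656, 2.528) → (-0.656, 0.64) − 0.1·(-2.656, 2.528) = (-0.3904, 0.3872)
Step 5: at (-0.3904, 0.3872), ∇J = (-1.568, 1.5424) → (-0.3904, 0.3872) − 0.1·(-1.568, 1.5424) = (-0.2336, 0.23296)
J(-0.2336, 0.23296) = 0.2176790528

0.2176790528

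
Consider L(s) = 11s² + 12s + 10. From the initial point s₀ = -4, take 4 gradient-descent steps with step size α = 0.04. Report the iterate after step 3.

-0.551424

L′(s) = 22s + 12
Step 1: L′(-4) = -76; s₁ = -4 − 0.04·(-76) = -0.96
Step 2: L′(-0.96) = -9.12; s₂ = -0.96 − 0.04·(-9.12) = -0.5952
Step 3: L′(-0.5952) = -1.0944; s₃ = -0.5952 − 0.04·(-1.0944) = -0.551424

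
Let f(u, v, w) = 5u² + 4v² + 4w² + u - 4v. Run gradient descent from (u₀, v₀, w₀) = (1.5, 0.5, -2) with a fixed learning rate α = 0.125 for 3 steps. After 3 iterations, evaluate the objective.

∇f = (10u + 1, 8v - 4, 8w)
Step 1: at (1.5, 0.5, -2), ∇f = (16, 0, -16) → (1.5, 0.5, -2) − 0.125·(16, 0, -16) = (-0.5, 0.5, 0)
Step 2: at (-0.5, 0.5, 0), ∇f = (-4, 0, 0) → (-0.5, 0.5, 0) − 0.125·(-4, 0, 0) = (0, 0.5, 0)
Step 3: at (0, 0.5, 0), ∇f = (1, 0, 0) → (0, 0.5, 0) − 0.125·(1, 0, 0) = (-0.125, 0.5, 0)
f(-0.125, 0.5, 0) = -1.046875

-1.046875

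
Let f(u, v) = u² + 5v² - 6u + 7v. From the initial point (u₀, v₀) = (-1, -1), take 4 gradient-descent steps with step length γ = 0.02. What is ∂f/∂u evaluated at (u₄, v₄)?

-6.79477248

∇f = (2u - 6, 10v + 7)
Step 1: at (-1, -1), ∇f = (-8, -3) → (-1, -1) − 0.02·(-8, -3) = (-0.84, -0.94)
Step 2: at (-0.84, -0.94), ∇f = (-7.68, -2.4) → (-0.84, -0.94) − 0.02·(-7.68, -2.4) = (-0.6864, -0.892)
Step 3: at (-0.6864, -0.892), ∇f = (-7.3728, -1.92) → (-0.6864, -0.892) − 0.02·(-7.3728, -1.92) = (-0.538944, -0.8536)
Step 4: at (-0.538944, -0.8536), ∇f = (-7.077888, -1.536) → (-0.538944, -0.8536) − 0.02·(-7.077888, -1.536) = (-0.39738624, -0.82288)
∂f/∂u at (-0.39738624, -0.82288) = -6.79477248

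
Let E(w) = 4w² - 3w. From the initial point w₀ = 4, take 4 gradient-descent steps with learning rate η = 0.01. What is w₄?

E′(w) = 8w - 3
w₁ = 4 − 0.01·29 = 3.71
w₂ = 3.71 − 0.01·26.68 = 3.4432
w₃ = 3.4432 − 0.01·24.5456 = 3.197744
w₄ = 3.197744 − 0.01·22.581952 = 2.97192448

2.97192448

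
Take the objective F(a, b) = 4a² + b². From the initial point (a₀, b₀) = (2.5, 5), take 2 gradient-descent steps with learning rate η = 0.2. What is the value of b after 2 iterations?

∇F = (8a, 2b)
Step 1: at (2.5, 5), ∇F = (20, 10) → (2.5, 5) − 0.2·(20, 10) = (-1.5, 3)
Step 2: at (-1.5, 3), ∇F = (-12, 6) → (-1.5, 3) − 0.2·(-12, 6) = (0.9, 1.8)
b = 1.8

1.8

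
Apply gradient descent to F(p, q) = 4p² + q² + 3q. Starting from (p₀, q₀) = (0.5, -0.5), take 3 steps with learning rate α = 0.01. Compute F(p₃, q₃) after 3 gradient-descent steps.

-0.757802617792

∇F = (8p, 2q + 3)
(p₁, q₁) = (0.5, -0.5) − 0.01·(4, 2) = (0.46, -0.52)
(p₂, q₂) = (0.46, -0.52) − 0.01·(3.68, 1.96) = (0.4232, -0.5396)
(p₃, q₃) = (0.4232, -0.5396) − 0.01·(3.3856, 1.9208) = (0.389344, -0.558808)
F(0.389344, -0.558808) = -0.757802617792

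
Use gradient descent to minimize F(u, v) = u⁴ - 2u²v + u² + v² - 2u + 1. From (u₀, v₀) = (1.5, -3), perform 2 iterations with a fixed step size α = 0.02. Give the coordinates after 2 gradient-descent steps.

(0.61715, -2.6495)

∇F = (4u³ - 4uv + 2u - 2, -2u² + 2v)
Step 1: at (1.5, -3), ∇F = (32.5, -10.5) → (1.5, -3) − 0.02·(32.5, -10.5) = (0.85, -2.79)
Step 2: at (0.85, -2.79), ∇F = (11.6425, -7.025) → (0.85, -2.79) − 0.02·(11.6425, -7.025) = (0.61715, -2.6495)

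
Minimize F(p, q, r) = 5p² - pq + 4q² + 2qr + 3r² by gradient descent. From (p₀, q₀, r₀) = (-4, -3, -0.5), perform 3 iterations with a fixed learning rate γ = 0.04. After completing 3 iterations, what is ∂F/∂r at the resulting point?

∇F = (10p - q, -p + 8q + 2r, 2q + 6r)
Step 1: at (-4, -3, -0.5), ∇F = (-37, -21, -9) → (-4, -3, -0.5) − 0.04·(-37, -21, -9) = (-2.52, -2.16, -0.14)
Step 2: at (-2.52, -2.16, -0.14), ∇F = (-23.04, -15.04, -5.16) → (-2.52, -2.16, -0.14) − 0.04·(-23.04, -15.04, -5.16) = (-1.5984, -1.5584, 0.0664)
Step 3: at (-1.5984, -1.5584, 0.0664), ∇F = (-14.4256, -10.736, -2.7184) → (-1.5984, -1.5584, 0.0664) − 0.04·(-14.4256, -10.736, -2.7184) = (-1.021376, -1.12896, 0.175136)
∂F/∂r at (-1.021376, -1.12896, 0.175136) = -1.207104

-1.207104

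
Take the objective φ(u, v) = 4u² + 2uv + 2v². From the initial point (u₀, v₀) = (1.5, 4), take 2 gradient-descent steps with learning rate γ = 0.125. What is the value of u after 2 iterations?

-0.40625

∇φ = (8u + 2v, 2u + 4v)
(u₁, v₁) = (1.5, 4) − 0.125·(20, 19) = (-1, 1.625)
(u₂, v₂) = (-1, 1.625) − 0.125·(-4.75, 4.5) = (-0.40625, 1.0625)
u = -0.40625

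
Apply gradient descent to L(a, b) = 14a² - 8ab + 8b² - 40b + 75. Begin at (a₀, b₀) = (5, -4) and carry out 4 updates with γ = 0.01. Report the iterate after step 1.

∇L = (28a - 8b, -8a + 16b - 40)
(a₁, b₁) = (5, -4) − 0.01·(172, -144) = (3.28, -2.56)

(3.28, -2.56)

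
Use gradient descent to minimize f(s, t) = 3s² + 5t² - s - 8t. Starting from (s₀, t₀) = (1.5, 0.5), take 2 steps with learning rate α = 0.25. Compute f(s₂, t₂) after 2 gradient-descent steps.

-0.671875

∇f = (6s - 1, 10t - 8)
Step 1: at (1.5, 0.5), ∇f = (8, -3) → (1.5, 0.5) − 0.25·(8, -3) = (-0.5, 1.25)
Step 2: at (-0.5, 1.25), ∇f = (-4, 4.5) → (-0.5, 1.25) − 0.25·(-4, 4.5) = (0.5, 0.125)
f(0.5, 0.125) = -0.671875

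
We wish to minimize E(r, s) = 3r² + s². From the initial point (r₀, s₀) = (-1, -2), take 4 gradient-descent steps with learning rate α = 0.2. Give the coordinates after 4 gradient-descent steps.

(-0.0016, -0.2592)

∇E = (6r, 2s)
(r₁, s₁) = (-1, -2) − 0.2·(-6, -4) = (0.2, -1.2)
(r₂, s₂) = (0.2, -1.2) − 0.2·(1.2, -2.4) = (-0.04, -0.72)
(r₃, s₃) = (-0.04, -0.72) − 0.2·(-0.24, -1.44) = (0.008, -0.432)
(r₄, s₄) = (0.008, -0.432) − 0.2·(0.048, -0.864) = (-0.0016, -0.2592)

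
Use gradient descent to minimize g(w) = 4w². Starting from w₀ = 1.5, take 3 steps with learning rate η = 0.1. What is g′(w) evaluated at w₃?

g′(w) = 8w
w₁ = 1.5 − 0.1·12 = 0.3
w₂ = 0.3 − 0.1·2.4 = 0.06
w₃ = 0.06 − 0.1·0.48 = 0.012
g′(w) at (0.012) = 0.096

0.096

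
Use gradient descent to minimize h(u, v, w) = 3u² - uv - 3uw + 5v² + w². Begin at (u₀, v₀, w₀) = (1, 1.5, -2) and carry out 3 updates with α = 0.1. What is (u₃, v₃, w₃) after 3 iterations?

(-0.477, -0.04, -0.964)

∇h = (6u - v - 3w, -u + 10v, -3u + 2w)
Step 1: at (1, 1.5, -2), ∇h = (10.5, 14, -7) → (1, 1.5, -2) − 0.1·(10.5, 14, -7) = (-0.05, 0.1, -1.3)
Step 2: at (-0.05, 0.1, -1.3), ∇h = (3.5, 1.05, -2.45) → (-0.05, 0.1, -1.3) − 0.1·(3.5, 1.05, -2.45) = (-0.4, -0.005, -1.055)
Step 3: at (-0.4, -0.005, -1.055), ∇h = (0.77, 0.35, -0.91) → (-0.4, -0.005, -1.055) − 0.1·(0.77, 0.35, -0.91) = (-0.477, -0.04, -0.964)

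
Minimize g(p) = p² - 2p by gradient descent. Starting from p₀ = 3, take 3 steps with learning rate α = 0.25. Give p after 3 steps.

1.25

g′(p) = 2p - 2
p₁ = 3 − 0.25·4 = 2
p₂ = 2 − 0.25·2 = 1.5
p₃ = 1.5 − 0.25·1 = 1.25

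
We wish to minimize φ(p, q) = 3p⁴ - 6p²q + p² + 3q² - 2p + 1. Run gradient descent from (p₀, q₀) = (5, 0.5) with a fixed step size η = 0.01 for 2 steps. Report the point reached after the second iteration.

∇φ = (12p³ - 12pq + 2p - 2, -6p² + 6q)
Step 1: at (5, 0.5), ∇φ = (1478, -147) → (5, 0.5) − 0.01·(1478, -147) = (-9.78, 1.97)
Step 2: at (-9.78, 1.97), ∇φ = (-11015.657024, -562.0704) → (-9.78, 1.97) − 0.01·(-11015.657024, -562.0704) = (100.37657024, 7.590704)

(100.37657024, 7.590704)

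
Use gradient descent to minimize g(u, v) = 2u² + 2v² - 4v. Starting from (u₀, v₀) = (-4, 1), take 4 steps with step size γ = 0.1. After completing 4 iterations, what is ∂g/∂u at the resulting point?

-2.0736

∇g = (4u, 4v - 4)
(u₁, v₁) = (-4, 1) − 0.1·(-16, 0) = (-2.4, 1)
(u₂, v₂) = (-2.4, 1) − 0.1·(-9.6, 0) = (-1.44, 1)
(u₃, v₃) = (-1.44, 1) − 0.1·(-5.76, 0) = (-0.864, 1)
(u₄, v₄) = (-0.864, 1) − 0.1·(-3.456, 0) = (-0.5184, 1)
∂g/∂u at (-0.5184, 1) = -2.0736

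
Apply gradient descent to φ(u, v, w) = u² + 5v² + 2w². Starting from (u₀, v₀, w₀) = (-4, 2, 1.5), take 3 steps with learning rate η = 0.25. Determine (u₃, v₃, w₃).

(-0.5, -6.75, 0)

∇φ = (2u, 10v, 4w)
(u₁, v₁, w₁) = (-4, 2, 1.5) − 0.25·(-8, 20, 6) = (-2, -3, 0)
(u₂, v₂, w₂) = (-2, -3, 0) − 0.25·(-4, -30, 0) = (-1, 4.5, 0)
(u₃, v₃, w₃) = (-1, 4.5, 0) − 0.25·(-2, 45, 0) = (-0.5, -6.75, 0)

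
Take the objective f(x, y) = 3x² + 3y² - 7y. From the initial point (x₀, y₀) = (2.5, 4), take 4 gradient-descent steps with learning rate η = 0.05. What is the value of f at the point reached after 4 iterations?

∇f = (6x, 6y - 7)
(x₁, y₁) = (2.5, 4) − 0.05·(15, 17) = (1.75, 3.15)
(x₂, y₂) = (1.75, 3.15) − 0.05·(10.5, 11.9) = (1.225, 2.555)
(x₃, y₃) = (1.225, 2.555) − 0.05·(7.35, 8.33) = (0.8575, 2.1385)
(x₄, y₄) = (0.8575, 2.1385) − 0.05·(5.145, 5.831) = (0.60025, 1.84695)
f(0.60025, 1.84695) = -1.614076905

-1.614076905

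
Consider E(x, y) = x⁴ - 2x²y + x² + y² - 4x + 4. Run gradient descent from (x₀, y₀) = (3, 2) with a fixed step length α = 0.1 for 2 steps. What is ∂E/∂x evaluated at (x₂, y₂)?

800885.220517216256

∇E = (4x³ - 4xy + 2x - 4, -2x² + 2y)
(x₁, y₁) = (3, 2) − 0.1·(86, -14) = (-5.6, 3.4)
(x₂, y₂) = (-5.6, 3.4) − 0.1·(-641.504, -55.92) = (58.5504, 8.992)
∂E/∂x at (58.5504, 8.992) = 800885.220517216256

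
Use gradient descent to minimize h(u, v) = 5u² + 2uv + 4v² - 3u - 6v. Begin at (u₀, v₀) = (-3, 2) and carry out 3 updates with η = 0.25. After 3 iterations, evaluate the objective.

∇h = (10u + 2v - 3, 2u + 8v - 6)
(u₁, v₁) = (-3, 2) − 0.25·(-29, 4) = (4.25, 1)
(u₂, v₂) = (4.25, 1) − 0.25·(41.5, 10.5) = (-6.125, -1.625)
(u₃, v₃) = (-6.125, -1.625) − 0.25·(-67.5, -31.25) = (10.75, 6.1875)
h(10.75, 6.1875) = 794.609375

794.609375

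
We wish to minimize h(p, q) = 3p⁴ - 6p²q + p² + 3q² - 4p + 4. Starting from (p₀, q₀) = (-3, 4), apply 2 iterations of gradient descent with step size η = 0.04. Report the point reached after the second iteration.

∇h = (12p³ - 12pq + 2p - 4, -6p² + 6q)
Step 1: at (-3, 4), ∇h = (-190, -30) → (-3, 4) − 0.04·(-190, -30) = (4.6, 5.2)
Step 2: at (4.6, 5.2), ∇h = (886.192, -95.76) → (4.6, 5.2) − 0.04·(886.192, -95.76) = (-30.84768, 9.0304)

(-30.84768, 9.0304)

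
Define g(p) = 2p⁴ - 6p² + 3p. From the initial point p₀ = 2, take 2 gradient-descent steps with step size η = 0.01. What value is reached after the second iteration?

1.41880856

g′(p) = 8p³ - 12p + 3
Step 1: g′(2) = 43; p₁ = 2 − 0.01·43 = 1.57
Step 2: g′(1.57) = 15.119144; p₂ = 1.57 − 0.01·15.119144 = 1.41880856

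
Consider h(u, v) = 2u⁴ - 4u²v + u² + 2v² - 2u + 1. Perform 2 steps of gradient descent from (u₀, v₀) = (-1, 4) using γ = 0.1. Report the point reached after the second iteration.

(12.68, 5.28)

∇h = (8u³ - 8uv + 2u - 2, -4u² + 4v)
(u₁, v₁) = (-1, 4) − 0.1·(20, 12) = (-3, 2.8)
(u₂, v₂) = (-3, 2.8) − 0.1·(-156.8, -24.8) = (12.68, 5.28)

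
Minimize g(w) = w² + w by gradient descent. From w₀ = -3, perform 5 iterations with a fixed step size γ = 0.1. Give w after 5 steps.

g′(w) = 2w + 1
w₁ = -3 − 0.1·(-5) = -2.5
w₂ = -2.5 − 0.1·(-4) = -2.1
w₃ = -2.1 − 0.1·(-3.2) = -1.78
w₄ = -1.78 − 0.1·(-2.56) = -1.524
w₅ = -1.524 − 0.1·(-2.048) = -1.3192

-1.3192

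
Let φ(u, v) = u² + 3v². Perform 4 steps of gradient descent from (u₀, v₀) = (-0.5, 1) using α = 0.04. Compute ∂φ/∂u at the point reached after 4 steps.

∇φ = (2u, 6v)
Step 1: at (-0.5, 1), ∇φ = (-1, 6) → (-0.5, 1) − 0.04·(-1, 6) = (-0.46, 0.76)
Step 2: at (-0.46, 0.76), ∇φ = (-0.92, 4.56) → (-0.46, 0.76) − 0.04·(-0.92, 4.56) = (-0.4232, 0.5776)
Step 3: at (-0.4232, 0.5776), ∇φ = (-0.8464, 3.4656) → (-0.4232, 0.5776) − 0.04·(-0.8464, 3.4656) = (-0.389344, 0.438976)
Step 4: at (-0.389344, 0.438976), ∇φ = (-0.778688, 2.633856) → (-0.389344, 0.438976) − 0.04·(-0.778688, 2.633856) = (-0.35819648, 0.33362176)
∂φ/∂u at (-0.35819648, 0.33362176) = -0.71639296

-0.71639296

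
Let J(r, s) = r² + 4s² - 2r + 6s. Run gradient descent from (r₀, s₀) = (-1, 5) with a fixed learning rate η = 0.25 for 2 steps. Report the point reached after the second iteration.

∇J = (2r - 2, 8s + 6)
Step 1: at (-1, 5), ∇J = (-4, 46) → (-1, 5) − 0.25·(-4, 46) = (0, -6.5)
Step 2: at (0, -6.5), ∇J = (-2, -46) → (0, -6.5) − 0.25·(-2, -46) = (0.5, 5)

(0.5, 5)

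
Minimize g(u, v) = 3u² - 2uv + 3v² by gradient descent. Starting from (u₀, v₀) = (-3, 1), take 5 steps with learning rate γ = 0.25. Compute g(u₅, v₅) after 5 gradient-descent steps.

32

∇g = (6u - 2v, -2u + 6v)
(u₁, v₁) = (-3, 1) − 0.25·(-20, 12) = (2, -2)
(u₂, v₂) = (2, -2) − 0.25·(16, -16) = (-2, 2)
(u₃, v₃) = (-2, 2) − 0.25·(-16, 16) = (2, -2)
(u₄, v₄) = (2, -2) − 0.25·(16, -16) = (-2, 2)
(u₅, v₅) = (-2, 2) − 0.25·(-16, 16) = (2, -2)
g(2, -2) = 32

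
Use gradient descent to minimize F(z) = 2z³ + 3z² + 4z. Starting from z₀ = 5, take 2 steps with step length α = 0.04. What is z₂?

F′(z) = 6z² + 6z + 4
Step 1: F′(5) = 184; z₁ = 5 − 0.04·184 = -2.36
Step 2: F′(-2.36) = 23.2576; z₂ = -2.36 − 0.04·23.2576 = -3.290304

-3.290304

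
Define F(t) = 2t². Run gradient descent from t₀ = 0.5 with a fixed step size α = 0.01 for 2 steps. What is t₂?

0.4608

F′(t) = 4t
t₁ = 0.5 − 0.01·2 = 0.48
t₂ = 0.48 − 0.01·1.92 = 0.4608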